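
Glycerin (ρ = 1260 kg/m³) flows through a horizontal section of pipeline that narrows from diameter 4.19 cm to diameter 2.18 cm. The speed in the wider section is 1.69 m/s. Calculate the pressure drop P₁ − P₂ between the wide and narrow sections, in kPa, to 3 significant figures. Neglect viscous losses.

22.8 kPa

Continuity gives A₁v₁ = A₂v₂, so v₂ = (13.8 cm²)/(3.73 cm²) × 1.69 m/s = 6.24 m/s.
Bernoulli (h₁ = h₂): P₁ − P₂ = ½ρ(v₂² − v₁²).
P₁ − P₂ = ½·1260·(6.24² − 1.69²) = ½·1260·36.1 = 22800 Pa.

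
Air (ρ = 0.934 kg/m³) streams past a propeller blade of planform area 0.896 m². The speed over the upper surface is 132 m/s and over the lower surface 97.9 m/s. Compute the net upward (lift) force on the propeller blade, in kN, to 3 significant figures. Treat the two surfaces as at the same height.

F ≈ 3.28 kN

With equal heights on the two surfaces, Bernoulli gives P_lower − P_upper = ½ρ(v_upper² − v_lower²).
ΔP = ½·0.934·(132² − 97.9²) = 3660 Pa.
Lift = ΔP · A = 3660 × 0.896 = 3280 N.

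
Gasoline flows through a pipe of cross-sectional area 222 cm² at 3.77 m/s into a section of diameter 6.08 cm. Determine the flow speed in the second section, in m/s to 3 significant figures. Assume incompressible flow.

The volume flow rate is constant, so v₂ = (A₁/A₂)v₁ = (222/29.0)·3.77 = 28.8 m/s.

v₂ ≈ 28.8 m/s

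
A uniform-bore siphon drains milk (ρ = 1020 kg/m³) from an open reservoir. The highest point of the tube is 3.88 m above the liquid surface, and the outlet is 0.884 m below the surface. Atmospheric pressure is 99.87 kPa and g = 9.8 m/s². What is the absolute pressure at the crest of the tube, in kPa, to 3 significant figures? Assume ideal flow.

From the surface to the outlet (both open to atmosphere, surface at rest): v = √(2g·h_out) = √(2·9.8·0.884) = 4.16 m/s.
Continuity keeps v the same throughout the tube; from surface to crest, P_atm + 0 = P_top + ½ρv² + ρg·h_top.
P_top = 99870 − ½·1020·4.16² − 1020·9.8·3.88 = 52200 Pa.

52.2 kPa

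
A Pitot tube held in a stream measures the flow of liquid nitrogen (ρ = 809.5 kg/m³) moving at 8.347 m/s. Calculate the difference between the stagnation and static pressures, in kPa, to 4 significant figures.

ΔP ≈ 28.20 kPa

The dynamic pressure equals the rise in static pressure at the stagnation point: ΔP = ½ρv².
ΔP = ½·809.5·8.347² = 28200 Pa.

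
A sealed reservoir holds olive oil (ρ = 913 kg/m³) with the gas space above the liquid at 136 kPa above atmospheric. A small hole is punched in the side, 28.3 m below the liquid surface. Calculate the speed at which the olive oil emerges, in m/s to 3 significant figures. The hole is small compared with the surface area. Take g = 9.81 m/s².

v ≈ 29.2 m/s

Take point 1 at the surface (v₁ ≈ 0) and point 2 at the hole (at atmospheric pressure). Bernoulli: P₁ + ρg h = P_atm + ½ρv₂².
With P₁ − P_atm = 136000 Pa, v₂ = √(2gh + 2ΔP/ρ) = √(2·9.81·28.3 + 2·136000/913) = 29.2 m/s.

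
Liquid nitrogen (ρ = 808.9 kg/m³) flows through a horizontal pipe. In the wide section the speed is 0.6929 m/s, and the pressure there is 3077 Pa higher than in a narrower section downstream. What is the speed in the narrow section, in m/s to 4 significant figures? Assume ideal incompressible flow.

2.844 m/s

Horizontal Bernoulli: P₁ + ½ρv₁² = P₂ + ½ρv₂², so v₂² = v₁² + 2(P₁ − P₂)/ρ.
v₂ = √(0.6929² + 2·3077/808.9) = √(0.4801 + 7.608) = 2.844 m/s.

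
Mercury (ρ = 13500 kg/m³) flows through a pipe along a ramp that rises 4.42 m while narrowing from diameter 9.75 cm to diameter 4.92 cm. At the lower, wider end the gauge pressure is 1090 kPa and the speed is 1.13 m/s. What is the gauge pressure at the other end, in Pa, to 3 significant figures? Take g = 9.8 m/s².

381000 Pa

By continuity, v₂ = v₁·A₁/A₂ = 1.13·(74.7/19.0) = 4.44 m/s.
Energy conservation along the streamline gives P₂ = P₁ − ½ρ(v₂² − v₁²) − ρg(h₂ − h₁).
P₂ = 1090000 + ½·13500·(1.13² − 4.44²) − 13500·9.8·(+4.42) = 1090000 + (-124000) − (585000) = 381000 Pa.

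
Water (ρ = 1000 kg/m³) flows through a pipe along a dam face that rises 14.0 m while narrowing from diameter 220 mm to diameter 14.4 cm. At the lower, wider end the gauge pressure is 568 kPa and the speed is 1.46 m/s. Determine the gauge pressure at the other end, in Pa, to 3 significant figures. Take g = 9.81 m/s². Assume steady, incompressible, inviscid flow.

P₂ ≈ 426000 Pa

The volume flow rate is constant, so v₂ = (A₁/A₂)v₁ = (380/163)·1.46 = 3.41 m/s.
Bernoulli: P₁ + ½ρv₁² + ρg h₁ = P₂ + ½ρv₂² + ρg h₂, so P₂ = P₁ + ½ρ(v₁² − v₂²) − ρg(h₂ − h₁).
P₂ = 568000 + ½·1000·(1.46² − 3.41²) − 1000·9.81·(+14.0) = 568000 + (-4740) − (137000) = 426000 Pa.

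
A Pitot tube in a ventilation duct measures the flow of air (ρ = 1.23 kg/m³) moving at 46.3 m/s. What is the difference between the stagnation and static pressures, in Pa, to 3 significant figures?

Bernoulli between the free stream and the stagnation point: ½ρv² = P_stag − P_static.
ΔP = ½·1.23·46.3² = 1320 Pa.

ΔP ≈ 1320 Pa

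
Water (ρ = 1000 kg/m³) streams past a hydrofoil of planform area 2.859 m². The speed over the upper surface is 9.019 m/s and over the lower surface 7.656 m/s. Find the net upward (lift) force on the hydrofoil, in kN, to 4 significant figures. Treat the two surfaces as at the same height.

With equal heights on the two surfaces, Bernoulli gives P_lower − P_upper = ½ρ(v_upper² − v_lower²).
ΔP = ½·1000·(9.019² − 7.656²) = 11360 Pa.
Lift = ΔP · A = 11360 × 2.859 = 32490 N.

32.49 kN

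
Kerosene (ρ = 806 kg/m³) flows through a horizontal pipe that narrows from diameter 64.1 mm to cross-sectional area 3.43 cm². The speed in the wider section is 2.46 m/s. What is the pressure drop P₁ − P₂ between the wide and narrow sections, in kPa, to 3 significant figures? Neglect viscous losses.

By continuity, v₂ = v₁·A₁/A₂ = 2.46·(32.3/3.43) = 23.1 m/s.
Along the horizontal streamline, P + ½ρv² is constant.
P₁ − P₂ = ½·806·(23.1² − 2.46²) = ½·806·530 = 213000 Pa.

213 kPa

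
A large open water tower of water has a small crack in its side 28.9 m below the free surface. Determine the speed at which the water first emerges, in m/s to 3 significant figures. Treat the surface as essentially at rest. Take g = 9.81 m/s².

The surface is effectively still and both ends are open, so ½v² = gh and v = √(2·9.81·28.9) = 23.8 m/s.

v ≈ 23.8 m/s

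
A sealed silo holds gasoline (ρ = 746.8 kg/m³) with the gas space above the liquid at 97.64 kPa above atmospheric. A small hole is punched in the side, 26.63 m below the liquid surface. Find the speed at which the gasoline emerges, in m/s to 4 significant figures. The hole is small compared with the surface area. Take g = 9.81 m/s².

Take point 1 at the surface (v₁ ≈ 0) and point 2 at the hole (at atmospheric pressure). Bernoulli: P₁ + ρg h = P_atm + ½ρv₂².
With P₁ − P_atm = 97640 Pa, v₂ = √(2gh + 2ΔP/ρ) = √(2·9.81·26.63 + 2·97640/746.8) = 28.00 m/s.

v ≈ 28.00 m/s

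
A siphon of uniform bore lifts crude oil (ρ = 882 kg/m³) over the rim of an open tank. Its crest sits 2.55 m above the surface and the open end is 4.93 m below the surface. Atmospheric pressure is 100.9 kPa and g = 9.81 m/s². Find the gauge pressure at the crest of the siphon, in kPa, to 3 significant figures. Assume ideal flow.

P_gauge = -64.7 kPa

The outlet speed comes from Torricelli: v = √(2g·4.93) = 9.83 m/s.
Continuity keeps v the same throughout the tube; from surface to crest, P_atm + 0 = P_top + ½ρv² + ρg·h_top.
P_top = 100900 − ½·882·9.83² − 882·9.81·2.55 = 36200 Pa. So P_gauge = P_top − P_atm = -64700 Pa.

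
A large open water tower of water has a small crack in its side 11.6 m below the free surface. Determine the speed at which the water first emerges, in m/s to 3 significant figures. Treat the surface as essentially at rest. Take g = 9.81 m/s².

Bernoulli from surface to hole (P equal, v_surface ≈ 0): v = √(2gh) = √(2×9.81×11.6) = 15.1 m/s.

v ≈ 15.1 m/s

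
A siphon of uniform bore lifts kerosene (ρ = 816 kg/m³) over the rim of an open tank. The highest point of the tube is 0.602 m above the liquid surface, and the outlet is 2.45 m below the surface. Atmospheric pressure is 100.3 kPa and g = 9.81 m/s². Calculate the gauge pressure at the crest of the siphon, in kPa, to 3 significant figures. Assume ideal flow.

-24.4 kPa

From the surface to the outlet (both open to atmosphere, surface at rest): v = √(2g·h_out) = √(2·9.81·2.45) = 6.93 m/s.
With constant cross-section the crest speed equals v; applying Bernoulli from the surface up to the crest, P_top = P_atm − ½ρv² − ρg·h_top.
P_top = 100300 − ½·816·6.93² − 816·9.81·0.602 = 75900 Pa. So P_gauge = P_top − P_atm = -24400 Pa.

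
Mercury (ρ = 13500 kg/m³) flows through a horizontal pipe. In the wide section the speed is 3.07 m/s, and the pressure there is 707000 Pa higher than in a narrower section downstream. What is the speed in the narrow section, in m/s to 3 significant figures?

v₂ ≈ 10.7 m/s

Horizontal Bernoulli: P₁ + ½ρv₁² = P₂ + ½ρv₂², so v₂² = v₁² + 2(P₁ − P₂)/ρ.
v₂ = √(3.07² + 2·707000/13500) = √(9.42 + 105) = 10.7 m/s.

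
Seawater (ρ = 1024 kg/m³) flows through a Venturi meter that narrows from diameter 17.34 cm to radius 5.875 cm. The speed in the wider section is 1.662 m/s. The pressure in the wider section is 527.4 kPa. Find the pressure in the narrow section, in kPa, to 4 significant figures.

522.1 kPa

Continuity gives A₁v₁ = A₂v₂, so v₂ = (236.2 cm²)/(108.4 cm²) × 1.662 m/s = 3.620 m/s.
Bernoulli (h₁ = h₂): P₁ − P₂ = ½ρ(v₂² − v₁²).
P₂ = P₁ − ½ρ(v₂² − v₁²) = 527400 − ½·1024·(3.620² − 1.662²) = 527400 − 5293 = 522100 Pa.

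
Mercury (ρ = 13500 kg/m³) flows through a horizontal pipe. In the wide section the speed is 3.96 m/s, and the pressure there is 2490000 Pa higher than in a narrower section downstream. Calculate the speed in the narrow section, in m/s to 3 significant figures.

Along the level pipe P + ½ρv² is conserved, hence v₂² = v₁² + 2(P₁ − P₂)/ρ.
v₂ = √(3.96² + 2·2490000/13500) = √(15.7 + 369) = 19.6 m/s.

v₂ ≈ 19.6 m/s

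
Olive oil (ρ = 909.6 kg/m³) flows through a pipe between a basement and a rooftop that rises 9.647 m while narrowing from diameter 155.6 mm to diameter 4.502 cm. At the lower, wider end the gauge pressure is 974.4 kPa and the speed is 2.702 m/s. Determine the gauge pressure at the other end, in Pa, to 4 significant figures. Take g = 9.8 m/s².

P₂ ≈ 417900 Pa

Continuity gives A₁v₁ = A₂v₂, so v₂ = (190.2 cm²)/(15.92 cm²) × 2.702 m/s = 32.28 m/s.
Applying Bernoulli between the two ends and solving for P₂: P₂ = P₁ + ½ρ(v₁² − v₂²) − ρgΔh.
P₂ = 974400 + ½·909.6·(2.702² − 32.28²) − 909.6·9.8·(+9.647) = 974400 + (-470500) − (85990) = 417900 Pa.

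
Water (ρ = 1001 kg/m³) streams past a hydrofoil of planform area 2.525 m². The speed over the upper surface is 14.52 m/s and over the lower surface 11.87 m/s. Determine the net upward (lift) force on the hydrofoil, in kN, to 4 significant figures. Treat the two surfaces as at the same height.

88.38 kN

The faster flow above has the lower pressure; Bernoulli (same height) gives ΔP = ½ρ(v_up² − v_low²).
ΔP = ½·1001·(14.52² − 11.87²) = 35000 Pa.
Lift = ΔP · A = 35000 × 2.525 = 88380 N.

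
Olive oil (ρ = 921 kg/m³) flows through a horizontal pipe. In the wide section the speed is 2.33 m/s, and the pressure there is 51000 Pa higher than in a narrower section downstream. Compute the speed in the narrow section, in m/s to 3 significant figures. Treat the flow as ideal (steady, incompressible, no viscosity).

v₂ = 10.8 m/s

Horizontal Bernoulli: P₁ + ½ρv₁² = P₂ + ½ρv₂², so v₂² = v₁² + 2(P₁ − P₂)/ρ.
v₂ = √(2.33² + 2·51000/921) = √(5.43 + 111) = 10.8 m/s.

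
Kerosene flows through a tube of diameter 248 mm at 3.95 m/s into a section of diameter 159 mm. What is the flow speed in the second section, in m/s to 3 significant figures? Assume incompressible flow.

v₂ ≈ 9.61 m/s

By continuity, v₂ = v₁·A₁/A₂ = 3.95·(483/199) = 9.61 m/s.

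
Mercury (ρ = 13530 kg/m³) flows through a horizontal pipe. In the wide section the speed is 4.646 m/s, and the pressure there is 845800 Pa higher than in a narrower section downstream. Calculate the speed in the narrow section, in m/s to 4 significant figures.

With h₁ = h₂, rearranging Bernoulli gives v₂ = √(v₁² + 2ΔP/ρ).
v₂ = √(4.646² + 2·845800/13530) = √(21.59 + 125.0) = 12.11 m/s.

v₂ ≈ 12.11 m/s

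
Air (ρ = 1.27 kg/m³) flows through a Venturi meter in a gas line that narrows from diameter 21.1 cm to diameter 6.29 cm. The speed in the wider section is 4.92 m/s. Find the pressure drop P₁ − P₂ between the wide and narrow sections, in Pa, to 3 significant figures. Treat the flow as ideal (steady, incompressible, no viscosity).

ΔP ≈ 1930 Pa

Mass conservation (A₁v₁ = A₂v₂) gives v₂ = 4.92 × 350/31.1 = 55.4 m/s.
Bernoulli (h₁ = h₂): P₁ − P₂ = ½ρ(v₂² − v₁²).
P₁ − P₂ = ½·1.27·(55.4² − 4.92²) = ½·1.27·3040 = 1930 Pa.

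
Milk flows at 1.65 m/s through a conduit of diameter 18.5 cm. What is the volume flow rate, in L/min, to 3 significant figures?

Q ≈ 2660 L/min

Q = A·v = 0.0269 m² × 1.65 m/s = 0.0444 m³/s.
Converting: 0.0444 m³/s × 60000 = 2660 L/min.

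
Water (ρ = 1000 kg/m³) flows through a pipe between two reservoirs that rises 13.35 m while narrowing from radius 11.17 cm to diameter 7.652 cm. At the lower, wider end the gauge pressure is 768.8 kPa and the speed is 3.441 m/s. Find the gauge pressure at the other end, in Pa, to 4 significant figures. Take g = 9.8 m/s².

P₂ ≈ 213800 Pa

The volume flow rate is constant, so v₂ = (A₁/A₂)v₁ = (392.0/45.99)·3.441 = 29.33 m/s.
Energy conservation along the streamline gives P₂ = P₁ − ½ρ(v₂² − v₁²) − ρg(h₂ − h₁).
P₂ = 768800 + ½·1000·(3.441² − 29.33²) − 1000·9.8·(+13.35) = 768800 + (-424200) − (130800) = 213800 Pa.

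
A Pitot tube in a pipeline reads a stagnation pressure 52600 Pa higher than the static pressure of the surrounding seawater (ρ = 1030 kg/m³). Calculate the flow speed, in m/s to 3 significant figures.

At the stagnation point the flow is brought to rest, so Bernoulli gives P_stag − P_static = ½ρv².
v = √(2ΔP/ρ) = √(2·52600/1030) = 10.1 m/s.

v ≈ 10.1 m/s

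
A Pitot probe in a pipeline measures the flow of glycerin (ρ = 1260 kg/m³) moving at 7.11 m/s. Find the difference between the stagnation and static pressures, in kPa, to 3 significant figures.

Bernoulli between the free stream and the stagnation point: ½ρv² = P_stag − P_static.
ΔP = ½·1260·7.11² = 31800 Pa.

ΔP ≈ 31.8 kPa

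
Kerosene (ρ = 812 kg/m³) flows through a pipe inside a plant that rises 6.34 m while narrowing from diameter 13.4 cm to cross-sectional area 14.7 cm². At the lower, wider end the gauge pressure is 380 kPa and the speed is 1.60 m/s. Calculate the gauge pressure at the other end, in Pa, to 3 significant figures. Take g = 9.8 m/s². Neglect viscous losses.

Mass conservation (A₁v₁ = A₂v₂) gives v₂ = 1.60 × 141/14.7 = 15.3 m/s.
Energy conservation along the streamline gives P₂ = P₁ − ½ρ(v₂² − v₁²) − ρg(h₂ − h₁).
P₂ = 380000 + ½·812·(1.60² − 15.3²) − 812·9.8·(+6.34) = 380000 + (-94600) − (50500) = 235000 Pa.

P₂ = 235000 Pa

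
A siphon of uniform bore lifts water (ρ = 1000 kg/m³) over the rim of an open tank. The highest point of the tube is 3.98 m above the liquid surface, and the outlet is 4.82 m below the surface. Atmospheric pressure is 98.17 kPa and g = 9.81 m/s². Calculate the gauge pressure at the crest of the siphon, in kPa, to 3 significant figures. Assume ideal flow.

Bernoulli surface→outlet gives ½v² = g·h_out, so v = √(2·9.81·4.82) = 9.72 m/s.
The bore is uniform, so the speed at the crest is the same v. Bernoulli surface→crest: P_atm = P_top + ½ρv² + ρg·h_top.
P_top = 98170 − ½·1000·9.72² − 1000·9.81·3.98 = 11800 Pa. So P_gauge = P_top − P_atm = -86300 Pa.

P_gauge ≈ -86.3 kPa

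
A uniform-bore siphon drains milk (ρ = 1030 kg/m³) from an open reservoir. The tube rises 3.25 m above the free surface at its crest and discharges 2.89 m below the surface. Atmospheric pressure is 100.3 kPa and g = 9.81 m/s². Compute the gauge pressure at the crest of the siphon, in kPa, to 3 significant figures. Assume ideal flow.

The outlet speed comes from Torricelli: v = √(2g·2.89) = 7.53 m/s.
With constant cross-section the crest speed equals v; applying Bernoulli from the surface up to the crest, P_top = P_atm − ½ρv² − ρg·h_top.
P_top = 100300 − ½·1030·7.53² − 1030·9.81·3.25 = 38300 Pa. So P_gauge = P_top − P_atm = -62000 Pa.

P_gauge = -62.0 kPa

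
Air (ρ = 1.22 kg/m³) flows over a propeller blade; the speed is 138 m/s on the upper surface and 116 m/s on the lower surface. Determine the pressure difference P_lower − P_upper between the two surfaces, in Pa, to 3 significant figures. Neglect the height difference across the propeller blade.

3410 Pa

With negligible Δh, P + ½ρv² is constant, so P_low − P_up = ½ρ(v_up² − v_low²).
ΔP = ½·1.22·(138² − 116²) = 3410 Pa.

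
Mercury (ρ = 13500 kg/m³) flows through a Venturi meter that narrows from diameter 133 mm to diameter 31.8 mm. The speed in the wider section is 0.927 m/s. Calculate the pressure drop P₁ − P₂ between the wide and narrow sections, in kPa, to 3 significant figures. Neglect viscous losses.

The volume flow rate is constant, so v₂ = (A₁/A₂)v₁ = (139/7.94)·0.927 = 16.2 m/s.
The pipe is horizontal, so Bernoulli reduces to P₁ + ½ρv₁² = P₂ + ½ρv₂².
P₁ − P₂ = ½·13500·(16.2² − 0.927²) = ½·13500·262 = 1770000 Pa.

ΔP = 1770 kPa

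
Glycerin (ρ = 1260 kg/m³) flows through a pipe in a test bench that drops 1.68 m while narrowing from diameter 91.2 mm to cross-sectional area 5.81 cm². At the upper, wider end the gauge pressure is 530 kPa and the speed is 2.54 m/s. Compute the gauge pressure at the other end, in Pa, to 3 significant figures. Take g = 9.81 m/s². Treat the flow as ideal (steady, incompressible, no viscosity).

Mass conservation (A₁v₁ = A₂v₂) gives v₂ = 2.54 × 65.3/5.81 = 28.6 m/s.
Bernoulli: P₁ + ½ρv₁² + ρg h₁ = P₂ + ½ρv₂² + ρg h₂, so P₂ = P₁ + ½ρ(v₁² − v₂²) − ρg(h₂ − h₁).
P₂ = 530000 + ½·1260·(2.54² − 28.6²) − 1260·9.81·(−1.68) = 530000 + (-510000) − (-20800) = 41000 Pa.

P₂ = 41000 Pa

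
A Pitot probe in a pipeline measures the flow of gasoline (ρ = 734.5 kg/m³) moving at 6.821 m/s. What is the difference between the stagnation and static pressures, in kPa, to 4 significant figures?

The dynamic pressure equals the rise in static pressure at the stagnation point: ΔP = ½ρv².
ΔP = ½·734.5·6.821² = 17090 Pa.

ΔP ≈ 17.09 kPa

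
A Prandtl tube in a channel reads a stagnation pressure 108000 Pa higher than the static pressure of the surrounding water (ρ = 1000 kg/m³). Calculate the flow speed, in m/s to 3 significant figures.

The dynamic pressure equals the rise in static pressure at the stagnation point: ΔP = ½ρv².
v = √(2ΔP/ρ) = √(2·108000/1000) = 14.7 m/s.

14.7 m/s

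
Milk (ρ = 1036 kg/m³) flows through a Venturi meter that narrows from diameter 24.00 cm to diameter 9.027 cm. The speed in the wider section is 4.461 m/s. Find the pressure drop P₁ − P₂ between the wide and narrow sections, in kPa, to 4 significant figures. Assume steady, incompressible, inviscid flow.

ΔP ≈ 504.8 kPa

By continuity, v₂ = v₁·A₁/A₂ = 4.461·(452.4/64.00) = 31.53 m/s.
With no height change, Bernoulli's equation is P₁ + ½ρv₁² = P₂ + ½ρv₂².
P₁ − P₂ = ½·1036·(31.53² − 4.461²) = ½·1036·974.4 = 504800 Pa.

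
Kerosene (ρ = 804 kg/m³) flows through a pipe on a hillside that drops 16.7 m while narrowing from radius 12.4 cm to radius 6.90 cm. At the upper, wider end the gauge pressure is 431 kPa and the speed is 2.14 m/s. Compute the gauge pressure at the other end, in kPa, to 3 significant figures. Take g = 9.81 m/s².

P₂ ≈ 545 kPa

By continuity, v₂ = v₁·A₁/A₂ = 2.14·(483/150) = 6.91 m/s.
Bernoulli: P₁ + ½ρv₁² + ρg h₁ = P₂ + ½ρv₂² + ρg h₂, so P₂ = P₁ + ½ρ(v₁² − v₂²) − ρg(h₂ − h₁).
P₂ = 431000 + ½·804·(2.14² − 6.91²) − 804·9.81·(−16.7) = 431000 + (-17400) − (-132000) = 545000 Pa.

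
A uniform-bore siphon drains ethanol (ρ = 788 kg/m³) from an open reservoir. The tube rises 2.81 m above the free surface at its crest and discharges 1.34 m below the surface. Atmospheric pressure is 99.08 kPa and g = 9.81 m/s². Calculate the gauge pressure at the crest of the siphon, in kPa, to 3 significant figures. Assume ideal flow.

The outlet speed comes from Torricelli: v = √(2g·1.34) = 5.13 m/s.
The bore is uniform, so the speed at the crest is the same v. Bernoulli surface→crest: P_atm = P_top + ½ρv² + ρg·h_top.
P_top = 99080 − ½·788·5.13² − 788·9.81·2.81 = 67000 Pa. So P_gauge = P_top − P_atm = -32100 Pa.

P_gauge ≈ -32.1 kPa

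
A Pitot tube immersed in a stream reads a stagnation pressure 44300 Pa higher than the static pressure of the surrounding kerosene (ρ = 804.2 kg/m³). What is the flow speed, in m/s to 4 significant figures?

At the stagnation point the flow is brought to rest, so Bernoulli gives P_stag − P_static = ½ρv².
v = √(2ΔP/ρ) = √(2·44300/804.2) = 10.50 m/s.

v ≈ 10.50 m/s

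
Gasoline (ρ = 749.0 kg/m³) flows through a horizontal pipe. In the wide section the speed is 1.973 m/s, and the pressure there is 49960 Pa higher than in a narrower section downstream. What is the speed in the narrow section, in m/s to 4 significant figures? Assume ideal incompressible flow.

11.72 m/s

With h₁ = h₂, rearranging Bernoulli gives v₂ = √(v₁² + 2ΔP/ρ).
v₂ = √(1.973² + 2·49960/749.0) = √(3.893 + 133.4) = 11.72 m/s.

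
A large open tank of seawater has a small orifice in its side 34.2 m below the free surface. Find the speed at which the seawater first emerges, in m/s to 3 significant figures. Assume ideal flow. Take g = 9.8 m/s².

With the surface at rest and both surface and jet at atmospheric pressure, Bernoulli gives ρg h = ½ρv², so v = √(2gh) = √(2·9.8·34.2) = 25.9 m/s.

v ≈ 25.9 m/s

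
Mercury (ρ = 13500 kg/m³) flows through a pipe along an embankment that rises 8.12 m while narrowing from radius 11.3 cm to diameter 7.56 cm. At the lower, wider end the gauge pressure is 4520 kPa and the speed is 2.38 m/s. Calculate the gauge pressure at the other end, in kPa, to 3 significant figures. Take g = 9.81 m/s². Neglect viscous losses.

P₂ ≈ 429 kPa

By continuity, v₂ = v₁·A₁/A₂ = 2.38·(401/44.9) = 21.3 m/s.
Applying Bernoulli between the two ends and solving for P₂: P₂ = P₁ + ½ρ(v₁² − v₂²) − ρgΔh.
P₂ = 4520000 + ½·13500·(2.38² − 21.3²) − 13500·9.81·(+8.12) = 4520000 + (-3020000) − (1080000) = 429000 Pa.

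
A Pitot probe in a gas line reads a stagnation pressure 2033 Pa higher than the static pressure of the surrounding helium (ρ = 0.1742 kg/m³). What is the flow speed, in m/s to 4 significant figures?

Bernoulli between the free stream and the stagnation point: ½ρv² = P_stag − P_static.
v = √(2ΔP/ρ) = √(2·2033/0.1742) = 152.8 m/s.

v = 152.8 m/s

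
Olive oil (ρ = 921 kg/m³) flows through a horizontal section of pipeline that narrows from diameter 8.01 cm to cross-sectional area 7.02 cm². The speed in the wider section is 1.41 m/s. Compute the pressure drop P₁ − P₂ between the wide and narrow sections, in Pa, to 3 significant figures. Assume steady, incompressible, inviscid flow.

By continuity, v₂ = v₁·A₁/A₂ = 1.41·(50.4/7.02) = 10.1 m/s.
With no height change, Bernoulli's equation is P₁ + ½ρv₁² = P₂ + ½ρv₂².
P₁ − P₂ = ½·921·(10.1² − 1.41²) = ½·921·100 = 46300 Pa.

ΔP ≈ 46300 Pa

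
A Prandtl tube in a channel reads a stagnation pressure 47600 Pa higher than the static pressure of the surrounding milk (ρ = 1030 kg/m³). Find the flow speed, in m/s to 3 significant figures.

v = 9.61 m/s

Bernoulli between the free stream and the stagnation point: ½ρv² = P_stag − P_static.
v = √(2ΔP/ρ) = √(2·47600/1030) = 9.61 m/s.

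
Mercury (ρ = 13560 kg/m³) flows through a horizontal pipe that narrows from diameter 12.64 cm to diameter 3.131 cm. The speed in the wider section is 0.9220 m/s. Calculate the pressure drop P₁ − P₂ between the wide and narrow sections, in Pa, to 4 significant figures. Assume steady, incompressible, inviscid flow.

By continuity, v₂ = v₁·A₁/A₂ = 0.9220·(125.5/7.699) = 15.03 m/s.
The pipe is horizontal, so Bernoulli reduces to P₁ + ½ρv₁² = P₂ + ½ρv₂².
P₁ − P₂ = ½·13560·(15.03² − 0.9220²) = ½·13560·224.9 = 1525000 Pa.

1525000 Pa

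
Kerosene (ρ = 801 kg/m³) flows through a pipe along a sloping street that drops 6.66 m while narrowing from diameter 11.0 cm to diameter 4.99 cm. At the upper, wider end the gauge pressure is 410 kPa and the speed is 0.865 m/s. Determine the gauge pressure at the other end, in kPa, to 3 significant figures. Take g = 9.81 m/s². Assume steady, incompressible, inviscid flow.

P₂ ≈ 456 kPa

Continuity gives A₁v₁ = A₂v₂, so v₂ = (95.0 cm²)/(19.6 cm²) × 0.865 m/s = 4.20 m/s.
Applying Bernoulli between the two ends and solving for P₂: P₂ = P₁ + ½ρ(v₁² − v₂²) − ρgΔh.
P₂ = 410000 + ½·801·(0.865² − 4.20²) − 801·9.81·(−6.66) = 410000 + (-6780) − (-52300) = 456000 Pa.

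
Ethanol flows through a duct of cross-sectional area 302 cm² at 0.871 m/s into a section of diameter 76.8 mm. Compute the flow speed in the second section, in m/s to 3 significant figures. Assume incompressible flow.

v₂ ≈ 5.68 m/s

By continuity, v₂ = v₁·A₁/A₂ = 0.871·(302/46.3) = 5.68 m/s.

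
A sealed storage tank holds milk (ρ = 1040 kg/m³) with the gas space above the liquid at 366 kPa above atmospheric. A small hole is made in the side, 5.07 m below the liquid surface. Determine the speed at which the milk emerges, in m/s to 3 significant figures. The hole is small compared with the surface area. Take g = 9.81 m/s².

28.3 m/s

Take point 1 at the surface (v₁ ≈ 0) and point 2 at the hole (at atmospheric pressure). Bernoulli: P₁ + ρg h = P_atm + ½ρv₂².
With P₁ − P_atm = 366000 Pa, v₂ = √(2gh + 2ΔP/ρ) = √(2·9.81·5.07 + 2·366000/1040) = 28.3 m/s.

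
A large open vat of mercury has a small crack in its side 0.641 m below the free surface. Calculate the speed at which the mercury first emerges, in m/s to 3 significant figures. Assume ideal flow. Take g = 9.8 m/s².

v ≈ 3.54 m/s

Bernoulli from surface to hole (P equal, v_surface ≈ 0): v = √(2gh) = √(2×9.8×0.641) = 3.54 m/s.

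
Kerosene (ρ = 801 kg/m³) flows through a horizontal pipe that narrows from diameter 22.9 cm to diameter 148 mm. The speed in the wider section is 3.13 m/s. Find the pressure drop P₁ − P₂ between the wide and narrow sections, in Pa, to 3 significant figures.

Mass conservation (A₁v₁ = A₂v₂) gives v₂ = 3.13 × 412/172 = 7.49 m/s.
Along the horizontal streamline, P + ½ρv² is constant.
P₁ − P₂ = ½·801·(7.49² − 3.13²) = ½·801·46.4 = 18600 Pa.

18600 Pa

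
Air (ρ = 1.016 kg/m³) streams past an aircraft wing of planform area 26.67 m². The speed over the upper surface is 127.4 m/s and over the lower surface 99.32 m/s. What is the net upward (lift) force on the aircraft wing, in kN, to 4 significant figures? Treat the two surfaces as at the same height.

With equal heights on the two surfaces, Bernoulli gives P_lower − P_upper = ½ρ(v_upper² − v_lower²).
ΔP = ½·1.016·(127.4² − 99.32²) = 3234 Pa.
Lift = ΔP · A = 3234 × 26.67 = 86250 N.

86.25 kN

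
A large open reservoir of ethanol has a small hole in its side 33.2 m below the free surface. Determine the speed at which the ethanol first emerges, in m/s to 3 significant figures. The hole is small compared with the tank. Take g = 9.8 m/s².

25.5 m/s

Bernoulli from surface to hole (P equal, v_surface ≈ 0): v = √(2gh) = √(2×9.8×33.2) = 25.5 m/s.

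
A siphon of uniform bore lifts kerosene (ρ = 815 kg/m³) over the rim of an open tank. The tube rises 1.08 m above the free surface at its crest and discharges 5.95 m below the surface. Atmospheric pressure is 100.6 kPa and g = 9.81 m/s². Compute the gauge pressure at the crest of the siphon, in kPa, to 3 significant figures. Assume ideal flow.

The outlet speed comes from Torricelli: v = √(2g·5.95) = 10.8 m/s.
The bore is uniform, so the speed at the crest is the same v. Bernoulli surface→crest: P_atm = P_top + ½ρv² + ρg·h_top.
P_top = 100600 − ½·815·10.8² − 815·9.81·1.08 = 44400 Pa. So P_gauge = P_top − P_atm = -56200 Pa.

P_gauge ≈ -56.2 kPa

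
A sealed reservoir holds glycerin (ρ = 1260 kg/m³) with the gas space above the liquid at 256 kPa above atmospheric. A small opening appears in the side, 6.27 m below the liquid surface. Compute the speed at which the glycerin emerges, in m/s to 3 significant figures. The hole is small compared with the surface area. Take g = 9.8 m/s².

v ≈ 23.0 m/s

Take point 1 at the surface (v₁ ≈ 0) and point 2 at the hole (at atmospheric pressure). Bernoulli: P₁ + ρg h = P_atm + ½ρv₂².
With P₁ − P_atm = 256000 Pa, v₂ = √(2gh + 2ΔP/ρ) = √(2·9.8·6.27 + 2·256000/1260) = 23.0 m/s.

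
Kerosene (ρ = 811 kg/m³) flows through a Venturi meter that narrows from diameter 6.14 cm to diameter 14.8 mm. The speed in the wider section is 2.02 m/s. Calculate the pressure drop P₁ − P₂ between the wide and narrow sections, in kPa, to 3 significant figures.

Continuity gives A₁v₁ = A₂v₂, so v₂ = (29.6 cm²)/(1.72 cm²) × 2.02 m/s = 34.8 m/s.
With no height change, Bernoulli's equation is P₁ + ½ρv₁² = P₂ + ½ρv₂².
P₁ − P₂ = ½·811·(34.8² − 2.02²) = ½·811·1200 = 488000 Pa.

ΔP ≈ 488 kPa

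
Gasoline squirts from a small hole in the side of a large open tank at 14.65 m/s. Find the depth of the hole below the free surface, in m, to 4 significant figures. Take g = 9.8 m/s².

h ≈ 10.95 m

For a small hole in a large open tank, ½v² = gh, giving h = v²/(2g).
h = 14.65²/(2·9.8) = 214.6/19.60 = 10.95 m.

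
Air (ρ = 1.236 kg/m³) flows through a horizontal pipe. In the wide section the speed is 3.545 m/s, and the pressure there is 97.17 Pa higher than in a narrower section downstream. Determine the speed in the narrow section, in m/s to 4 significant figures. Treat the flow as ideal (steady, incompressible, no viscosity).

v₂ = 13.03 m/s

Along the level pipe P + ½ρv² is conserved, hence v₂² = v₁² + 2(P₁ − P₂)/ρ.
v₂ = √(3.545² + 2·97.17/1.236) = √(12.57 + 157.2) = 13.03 m/s.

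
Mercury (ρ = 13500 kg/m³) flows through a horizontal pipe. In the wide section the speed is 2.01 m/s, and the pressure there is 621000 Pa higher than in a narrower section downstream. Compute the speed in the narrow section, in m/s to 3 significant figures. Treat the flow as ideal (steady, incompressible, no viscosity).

v₂ ≈ 9.80 m/s

Horizontal Bernoulli: P₁ + ½ρv₁² = P₂ + ½ρv₂², so v₂² = v₁² + 2(P₁ − P₂)/ρ.
v₂ = √(2.01² + 2·621000/13500) = √(4.04 + 92.0) = 9.80 m/s.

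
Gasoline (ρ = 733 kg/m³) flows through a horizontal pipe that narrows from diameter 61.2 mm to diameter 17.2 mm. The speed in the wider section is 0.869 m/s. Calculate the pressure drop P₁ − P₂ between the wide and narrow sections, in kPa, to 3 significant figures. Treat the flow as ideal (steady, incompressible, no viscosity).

44.1 kPa

By continuity, v₂ = v₁·A₁/A₂ = 0.869·(29.4/2.32) = 11.0 m/s.
The pipe is horizontal, so Bernoulli reduces to P₁ + ½ρv₁² = P₂ + ½ρv₂².
P₁ − P₂ = ½·733·(11.0² − 0.869²) = ½·733·120 = 44100 Pa.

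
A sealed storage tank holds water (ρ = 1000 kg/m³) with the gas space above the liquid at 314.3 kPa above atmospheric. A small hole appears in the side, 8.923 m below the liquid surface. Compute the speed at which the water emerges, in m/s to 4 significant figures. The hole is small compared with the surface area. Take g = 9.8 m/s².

v ≈ 28.35 m/s

Take point 1 at the surface (v₁ ≈ 0) and point 2 at the hole (at atmospheric pressure). Bernoulli: P₁ + ρg h = P_atm + ½ρv₂².
With P₁ − P_atm = 314300 Pa, v₂ = √(2gh + 2ΔP/ρ) = √(2·9.8·8.923 + 2·314300/1000) = 28.35 m/s.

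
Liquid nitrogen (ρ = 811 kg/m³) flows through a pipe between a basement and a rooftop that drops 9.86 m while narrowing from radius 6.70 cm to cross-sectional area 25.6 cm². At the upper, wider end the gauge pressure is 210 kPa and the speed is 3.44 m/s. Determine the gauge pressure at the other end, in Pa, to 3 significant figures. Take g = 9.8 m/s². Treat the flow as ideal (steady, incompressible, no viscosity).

148000 Pa

Continuity gives A₁v₁ = A₂v₂, so v₂ = (141 cm²)/(25.6 cm²) × 3.44 m/s = 19.0 m/s.
Energy conservation along the streamline gives P₂ = P₁ − ½ρ(v₂² − v₁²) − ρg(h₂ − h₁).
P₂ = 210000 + ½·811·(3.44² − 19.0²) − 811·9.8·(−9.86) = 210000 + (-141000) − (-78400) = 148000 Pa.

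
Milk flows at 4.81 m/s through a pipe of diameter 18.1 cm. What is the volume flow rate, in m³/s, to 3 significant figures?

Q = A·v = 0.0257 m² × 4.81 m/s = 0.124 m³/s.

0.124 m³/s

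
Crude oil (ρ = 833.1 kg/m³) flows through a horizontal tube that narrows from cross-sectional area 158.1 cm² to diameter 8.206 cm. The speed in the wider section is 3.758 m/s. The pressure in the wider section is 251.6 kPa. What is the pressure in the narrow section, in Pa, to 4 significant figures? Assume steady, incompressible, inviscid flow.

The volume flow rate is constant, so v₂ = (A₁/A₂)v₁ = (158.1/52.89)·3.758 = 11.23 m/s.
Along the horizontal streamline, P + ½ρv² is constant.
P₂ = P₁ − ½ρ(v₂² − v₁²) = 251600 − ½·833.1·(11.23² − 3.758²) = 251600 − 46690 = 204900 Pa.

P₂ ≈ 204900 Pa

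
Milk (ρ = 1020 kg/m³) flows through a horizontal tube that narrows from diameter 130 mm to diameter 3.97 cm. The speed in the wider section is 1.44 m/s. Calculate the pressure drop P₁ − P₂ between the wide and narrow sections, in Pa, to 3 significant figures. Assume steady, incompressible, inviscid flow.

ΔP ≈ 121000 Pa

By continuity, v₂ = v₁·A₁/A₂ = 1.44·(133/12.4) = 15.4 m/s.
Bernoulli (h₁ = h₂): P₁ − P₂ = ½ρ(v₂² − v₁²).
P₁ − P₂ = ½·1020·(15.4² − 1.44²) = ½·1020·236 = 121000 Pa.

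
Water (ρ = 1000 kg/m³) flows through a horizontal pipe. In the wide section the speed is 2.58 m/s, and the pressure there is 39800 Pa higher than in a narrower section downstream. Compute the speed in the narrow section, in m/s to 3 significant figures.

With h₁ = h₂, rearranging Bernoulli gives v₂ = √(v₁² + 2ΔP/ρ).
v₂ = √(2.58² + 2·39800/1000) = √(6.66 + 79.6) = 9.29 m/s.

v₂ ≈ 9.29 m/s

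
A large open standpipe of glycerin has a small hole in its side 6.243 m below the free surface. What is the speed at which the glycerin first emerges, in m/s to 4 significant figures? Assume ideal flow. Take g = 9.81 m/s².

The surface is effectively still and both ends are open, so ½v² = gh and v = √(2·9.81·6.243) = 11.07 m/s.

11.07 m/s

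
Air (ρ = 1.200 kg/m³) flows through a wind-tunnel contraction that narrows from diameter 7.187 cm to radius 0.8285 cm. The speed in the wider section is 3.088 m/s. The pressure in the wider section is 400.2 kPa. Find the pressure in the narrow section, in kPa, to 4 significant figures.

Continuity gives A₁v₁ = A₂v₂, so v₂ = (40.57 cm²)/(2.156 cm²) × 3.088 m/s = 58.09 m/s.
Bernoulli (h₁ = h₂): P₁ − P₂ = ½ρ(v₂² − v₁²).
P₂ = P₁ − ½ρ(v₂² − v₁²) = 400200 − ½·1.200·(58.09² − 3.088²) = 400200 − 2019 = 398200 Pa.

P₂ = 398.2 kPa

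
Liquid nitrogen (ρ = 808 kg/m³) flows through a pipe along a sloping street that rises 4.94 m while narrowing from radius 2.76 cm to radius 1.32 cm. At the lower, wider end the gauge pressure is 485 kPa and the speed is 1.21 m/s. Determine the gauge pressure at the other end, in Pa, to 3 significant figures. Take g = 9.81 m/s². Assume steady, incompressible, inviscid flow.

By continuity, v₂ = v₁·A₁/A₂ = 1.21·(23.9/5.47) = 5.29 m/s.
Bernoulli: P₁ + ½ρv₁² + ρg h₁ = P₂ + ½ρv₂² + ρg h₂, so P₂ = P₁ + ½ρ(v₁² − v₂²) − ρg(h₂ − h₁).
P₂ = 485000 + ½·808·(1.21² − 5.29²) − 808·9.81·(+4.94) = 485000 + (-10700) − (39200) = 435000 Pa.

P₂ ≈ 435000 Pa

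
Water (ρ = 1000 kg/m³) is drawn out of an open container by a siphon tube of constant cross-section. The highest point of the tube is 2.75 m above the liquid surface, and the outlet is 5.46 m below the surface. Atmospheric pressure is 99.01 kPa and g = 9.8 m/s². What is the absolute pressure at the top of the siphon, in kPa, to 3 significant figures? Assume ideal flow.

Bernoulli surface→outlet gives ½v² = g·h_out, so v = √(2·9.8·5.46) = 10.3 m/s.
With constant cross-section the crest speed equals v; applying Bernoulli from the surface up to the crest, P_top = P_atm − ½ρv² − ρg·h_top.
P_top = 99010 − ½·1000·10.3² − 1000·9.8·2.75 = 18600 Pa.

P_top ≈ 18.6 kPa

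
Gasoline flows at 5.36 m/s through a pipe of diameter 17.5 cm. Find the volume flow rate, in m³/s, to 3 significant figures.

Q ≈ 0.129 m³/s

Q = A·v = 0.0241 m² × 5.36 m/s = 0.129 m³/s.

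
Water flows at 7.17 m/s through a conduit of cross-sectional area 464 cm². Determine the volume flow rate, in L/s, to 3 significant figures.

Q ≈ 333 L/s

Q = A·v = 0.0464 m² × 7.17 m/s = 0.333 m³/s.
Converting: 0.333 m³/s × 1000 = 333 L/s.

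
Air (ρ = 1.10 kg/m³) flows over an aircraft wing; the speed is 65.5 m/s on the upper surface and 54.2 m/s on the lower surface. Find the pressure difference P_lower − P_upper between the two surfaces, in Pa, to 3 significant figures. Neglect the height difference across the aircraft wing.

The pressure is lower where the speed is higher: ΔP = ½ρ(v_up² − v_low²).
ΔP = ½·1.10·(65.5² − 54.2²) = 744 Pa.

ΔP = 744 Pa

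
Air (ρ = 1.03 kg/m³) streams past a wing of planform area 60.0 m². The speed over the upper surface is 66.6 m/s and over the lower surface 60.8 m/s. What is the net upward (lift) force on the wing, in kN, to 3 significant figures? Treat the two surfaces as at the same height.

With equal heights on the two surfaces, Bernoulli gives P_lower − P_upper = ½ρ(v_upper² − v_lower²).
ΔP = ½·1.03·(66.6² − 60.8²) = 381 Pa.
Lift = ΔP · A = 381 × 60.0 = 22800 N.

22.8 kN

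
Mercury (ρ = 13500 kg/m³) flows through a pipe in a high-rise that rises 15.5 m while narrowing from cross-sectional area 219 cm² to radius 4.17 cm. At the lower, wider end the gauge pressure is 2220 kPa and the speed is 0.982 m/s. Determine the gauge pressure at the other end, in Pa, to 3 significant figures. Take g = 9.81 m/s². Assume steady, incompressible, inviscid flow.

69200 Pa

Continuity gives A₁v₁ = A₂v₂, so v₂ = (219 cm²)/(54.6 cm²) × 0.982 m/s = 3.94 m/s.
Energy conservation along the streamline gives P₂ = P₁ − ½ρ(v₂² − v₁²) − ρg(h₂ − h₁).
P₂ = 2220000 + ½·13500·(0.982² − 3.94²) − 13500·9.81·(+15.5) = 2220000 + (-98100) − (2050000) = 69200 Pa.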